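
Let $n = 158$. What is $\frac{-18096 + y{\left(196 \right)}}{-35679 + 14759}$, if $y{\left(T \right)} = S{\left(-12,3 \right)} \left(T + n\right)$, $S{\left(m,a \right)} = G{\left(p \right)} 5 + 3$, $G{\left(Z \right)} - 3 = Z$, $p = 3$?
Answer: $\frac{3207}{10460} \approx 0.3066$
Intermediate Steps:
$G{\left(Z \right)} = 3 + Z$
$S{\left(m,a \right)} = 33$ ($S{\left(m,a \right)} = \left(3 + 3\right) 5 + 3 = 6 \cdot 5 + 3 = 30 + 3 = 33$)
$y{\left(T \right)} = 5214 + 33 T$ ($y{\left(T \right)} = 33 \left(T + 158\right) = 33 \left(158 + T\right) = 5214 + 33 T$)
$\frac{-18096 + y{\left(196 \right)}}{-35679 + 14759} = \frac{-18096 + \left(5214 + 33 \cdot 196\right)}{-35679 + 14759} = \frac{-18096 + \left(5214 + 6468\right)}{-20920} = \left(-18096 + 11682\right) \left(- \frac{1}{20920}\right) = \left(-6414\right) \left(- \frac{1}{20920}\right) = \frac{3207}{10460}$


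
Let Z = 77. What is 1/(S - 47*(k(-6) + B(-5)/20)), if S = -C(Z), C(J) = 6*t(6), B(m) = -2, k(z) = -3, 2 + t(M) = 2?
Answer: 10/1457 ≈ 0.0068634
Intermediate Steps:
t(M) = 0 (t(M) = -2 + 2 = 0)
C(J) = 0 (C(J) = 6*0 = 0)
S = 0 (S = -1*0 = 0)
1/(S - 47*(k(-6) + B(-5)/20)) = 1/(0 - 47*(-3 - 2/20)) = 1/(0 - 47*(-3 - 2*1/20)) = 1/(0 - 47*(-3 - ⅒)) = 1/(0 - 47*(-31/10)) = 1/(0 + 1457/10) = 1/(1457/10) = 10/1457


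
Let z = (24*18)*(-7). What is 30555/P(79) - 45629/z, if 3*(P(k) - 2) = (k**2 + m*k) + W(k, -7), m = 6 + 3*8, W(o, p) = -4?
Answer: 24822131/964656 ≈ 25.732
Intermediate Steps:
m = 30 (m = 6 + 24 = 30)
P(k) = 2/3 + 10*k + k**2/3 (P(k) = 2 + ((k**2 + 30*k) - 4)/3 = 2 + (-4 + k**2 + 30*k)/3 = 2 + (-4/3 + 10*k + k**2/3) = 2/3 + 10*k + k**2/3)
z = -3024 (z = 432*(-7) = -3024)
30555/P(79) - 45629/z = 30555/(2/3 + 10*79 + (1/3)*79**2) - 45629/(-3024) = 30555/(2/3 + 790 + (1/3)*6241) - 45629*(-1/3024) = 30555/(2/3 + 790 + 6241/3) + 45629/3024 = 30555/2871 + 45629/3024 = 30555*(1/2871) + 45629/3024 = 3395/319 + 45629/3024 = 24822131/964656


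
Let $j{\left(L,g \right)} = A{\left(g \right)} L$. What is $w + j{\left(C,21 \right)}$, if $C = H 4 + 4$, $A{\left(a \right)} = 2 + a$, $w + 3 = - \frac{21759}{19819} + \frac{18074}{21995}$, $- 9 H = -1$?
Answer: $\frac{388192156774}{3923270145} \approx 98.946$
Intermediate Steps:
$H = \frac{1}{9}$ ($H = \left(- \frac{1}{9}\right) \left(-1\right) = \frac{1}{9} \approx 0.11111$)
$w = - \frac{1428137314}{435918905}$ ($w = -3 + \left(- \frac{21759}{19819} + \frac{18074}{21995}\right) = -3 - \frac{120380599}{435918905} = - \frac{1428137314}{435918905} \approx -3.2762$)
$C = \frac{40}{9}$ ($C = \frac{1}{9} \cdot 4 + 4 = \frac{4}{9} + 4 = \frac{40}{9} \approx 4.4444$)
$j{\left(L,g \right)} = L \left(2 + g\right)$ ($j{\left(L,g \right)} = \left(2 + g\right) L = L \left(2 + g\right)$)
$w + j{\left(C,21 \right)} = - \frac{1428137314}{435918905} + \frac{40 \left(2 + 21\right)}{9} = - \frac{1428137314}{435918905} + \frac{40}{9} \cdot 23 = - \frac{1428137314}{435918905} + \frac{920}{9} = \frac{388192156774}{3923270145}$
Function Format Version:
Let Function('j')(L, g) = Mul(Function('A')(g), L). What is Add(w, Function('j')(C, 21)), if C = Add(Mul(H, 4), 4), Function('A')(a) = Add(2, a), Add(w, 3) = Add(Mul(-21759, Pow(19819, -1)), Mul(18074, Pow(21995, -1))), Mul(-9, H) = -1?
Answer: Rational(388192156774, 3923270145) ≈ 98.946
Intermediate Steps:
H = Rational(1, 9) (H = Mul(Rational(-1, 9), -1) = Rational(1, 9) ≈ 0.11111)
w = Rational(-1428137314, 435918905) (w = Add(-3, Add(Mul(-21759, Pow(19819, -1)), Mul(18074, Pow(21995, -1)))) = Add(-3, Add(Mul(-21759, Rational(1, 19819)), Mul(18074, Rational(1, 21995)))) = Add(-3, Add(Rational(-21759, 19819), Rational(18074, 21995))) = Add(-3, Rational(-120380599, 435918905)) = Rational(-1428137314, 435918905) ≈ -3.2762)
C = Rational(40, 9) (C = Add(Mul(Rational(1, 9), 4), 4) = Add(Rational(4, 9), 4) = Rational(40, 9) ≈ 4.4444)
Function('j')(L, g) = Mul(L, Add(2, g)) (Function('j')(L, g) = Mul(Add(2, g), L) = Mul(L, Add(2, g)))
Add(w, Function('j')(C, 21)) = Add(Rational(-1428137314, 435918905), Mul(Rational(40, 9), Add(2, 21))) = Add(Rational(-1428137314, 435918905), Mul(Rational(40, 9), 23)) = Add(Rational(-1428137314, 435918905), Rational(920, 9)) = Rational(388192156774, 3923270145)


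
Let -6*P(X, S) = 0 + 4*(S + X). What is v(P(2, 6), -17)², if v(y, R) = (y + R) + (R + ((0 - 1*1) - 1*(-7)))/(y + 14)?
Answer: 3389281/6084 ≈ 557.08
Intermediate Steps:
P(X, S) = -2*S/3 - 2*X/3 (P(X, S) = -(0 + 4*(S + X))/6 = -(0 + (4*S + 4*X))/6 = -(4*S + 4*X)/6 = -2*S/3 - 2*X/3)
v(y, R) = R + y + (6 + R)/(14 + y) (v(y, R) = (R + y) + (R + ((0 - 1) + 7))/(14 + y) = (R + y) + (R + (-1 + 7))/(14 + y) = (R + y) + (R + 6)/(14 + y) = (R + y) + (6 + R)/(14 + y) = R + y + (6 + R)/(14 + y))
v(P(2, 6), -17)² = ((6 + (-⅔*6 - ⅔*2)² + 14*(-⅔*6 - ⅔*2) + 15*(-17) - 17*(-⅔*6 - ⅔*2))/(14 + (-⅔*6 - ⅔*2)))² = ((6 + (-4 - 4/3)² + 14*(-4 - 4/3) - 255 - 17*(-4 - 4/3))/(14 + (-4 - 4/3)))² = ((6 + (-16/3)² + 14*(-16/3) - 255 - 17*(-16/3))/(14 - 16/3))² = ((6 + 256/9 - 224/3 - 255 + 272/3)/(26/3))² = ((3/26)*(-1841/9))² = (-1841/78)² = 3389281/6084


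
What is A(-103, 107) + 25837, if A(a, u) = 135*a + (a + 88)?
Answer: 11917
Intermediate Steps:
A(a, u) = 88 + 136*a (A(a, u) = 135*a + (88 + a) = 88 + 136*a)
A(-103, 107) + 25837 = (88 + 136*(-103)) + 25837 = (88 - 14008) + 25837 = -13920 + 25837 = 11917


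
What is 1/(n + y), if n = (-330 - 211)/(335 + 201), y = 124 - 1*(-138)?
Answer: 536/139891 ≈ 0.0038316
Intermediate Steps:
y = 262 (y = 124 + 138 = 262)
n = -541/536 ≈ -1.0093
1/(n + y) = 1/(-541/536 + 262) = 1/(139891/536) = 536/139891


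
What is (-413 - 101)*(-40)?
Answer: 20560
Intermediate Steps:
(-413 - 101)*(-40) = -514*(-40) = 20560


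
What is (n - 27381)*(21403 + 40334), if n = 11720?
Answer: -966863157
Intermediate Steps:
(n - 27381)*(21403 + 40334) = (11720 - 27381)*(21403 + 40334) = -15661*61737 = -966863157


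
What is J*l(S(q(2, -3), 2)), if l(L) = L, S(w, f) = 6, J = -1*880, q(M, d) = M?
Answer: -5280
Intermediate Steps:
J = -880
J*l(S(q(2, -3), 2)) = -880*6 = -5280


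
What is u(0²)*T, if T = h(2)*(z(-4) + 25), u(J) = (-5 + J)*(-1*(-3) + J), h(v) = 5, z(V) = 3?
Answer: -2100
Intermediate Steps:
u(J) = (-5 + J)*(3 + J)
T = 140 (T = 5*(3 + 25) = 5*28 = 140)
u(0²)*T = (-15 + (0²)² - 2*0²)*140 = (-15 + 0² - 2*0)*140 = (-15 + 0 + 0)*140 = -15*140 = -2100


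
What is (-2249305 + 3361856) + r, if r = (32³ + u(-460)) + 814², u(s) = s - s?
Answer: 1807915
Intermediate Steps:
u(s) = 0
r = 695364 (r = (32³ + 0) + 814² = (32768 + 0) + 662596 = 32768 + 662596 = 695364)
(-2249305 + 3361856) + r = (-2249305 + 3361856) + 695364 = 1112551 + 695364 = 1807915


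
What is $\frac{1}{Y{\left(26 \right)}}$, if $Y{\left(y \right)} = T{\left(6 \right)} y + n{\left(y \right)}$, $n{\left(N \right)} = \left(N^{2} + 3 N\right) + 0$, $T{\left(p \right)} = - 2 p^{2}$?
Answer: $- \frac{1}{1118} \approx -0.00089445$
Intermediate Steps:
$n{\left(N \right)} = N^{2} + 3 N$
$Y{\left(y \right)} = - 72 y + y \left(3 + y\right)$ ($Y{\left(y \right)} = - 2 \cdot 6^{2} y + y \left(3 + y\right) = \left(-2\right) 36 y + y \left(3 + y\right) = - 72 y + y \left(3 + y\right)$)
$\frac{1}{Y{\left(26 \right)}} = \frac{1}{26 \left(-69 + 26\right)} = \frac{1}{26 \left(-43\right)} = \frac{1}{-1118} = - \frac{1}{1118}$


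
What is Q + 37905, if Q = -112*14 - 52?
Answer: 36285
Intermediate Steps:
Q = -1620 (Q = -1568 - 52 = -1620)
Q + 37905 = -1620 + 37905 = 36285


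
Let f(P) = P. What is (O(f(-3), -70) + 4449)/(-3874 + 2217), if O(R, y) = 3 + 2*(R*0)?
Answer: -4452/1657 ≈ -2.6868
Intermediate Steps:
O(R, y) = 3 (O(R, y) = 3 + 2*0 = 3 + 0 = 3)
(O(f(-3), -70) + 4449)/(-3874 + 2217) = (3 + 4449)/(-3874 + 2217) = 4452/(-1657) = 4452*(-1/1657) = -4452/1657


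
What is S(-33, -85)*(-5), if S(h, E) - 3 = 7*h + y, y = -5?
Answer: 1165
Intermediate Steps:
S(h, E) = -2 + 7*h (S(h, E) = 3 + (7*h - 5) = 3 + (-5 + 7*h) = -2 + 7*h)
S(-33, -85)*(-5) = (-2 + 7*(-33))*(-5) = (-2 - 231)*(-5) = -233*(-5) = 1165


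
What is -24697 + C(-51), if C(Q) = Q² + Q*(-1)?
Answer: -22045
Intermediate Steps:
C(Q) = Q² - Q
-24697 + C(-51) = -24697 - 51*(-1 - 51) = -24697 - 51*(-52) = -24697 + 2652 = -22045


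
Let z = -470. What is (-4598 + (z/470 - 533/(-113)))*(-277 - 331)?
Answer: 315645632/113 ≈ 2.7933e+6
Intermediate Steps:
(-4598 + (z/470 - 533/(-113)))*(-277 - 331) = (-4598 + (-470/470 - 533/(-113)))*(-277 - 331) = (-4598 + (-470*1/470 - 533*(-1/113)))*(-608) = (-4598 + (-1 + 533/113))*(-608) = (-4598 + 420/113)*(-608) = -519154/113*(-608) = 315645632/113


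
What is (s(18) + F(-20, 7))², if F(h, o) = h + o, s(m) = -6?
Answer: 361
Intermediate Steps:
(s(18) + F(-20, 7))² = (-6 + (-20 + 7))² = (-6 - 13)² = (-19)² = 361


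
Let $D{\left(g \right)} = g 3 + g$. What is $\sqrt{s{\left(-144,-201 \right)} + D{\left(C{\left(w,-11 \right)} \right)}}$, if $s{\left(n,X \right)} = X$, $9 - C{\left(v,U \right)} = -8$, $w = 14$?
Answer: $i \sqrt{133} \approx 11.533 i$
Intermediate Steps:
$C{\left(v,U \right)} = 17$ ($C{\left(v,U \right)} = 9 - -8 = 9 + 8 = 17$)
$D{\left(g \right)} = 4 g$ ($D{\left(g \right)} = 3 g + g = 4 g$)
$\sqrt{s{\left(-144,-201 \right)} + D{\left(C{\left(w,-11 \right)} \right)}} = \sqrt{-201 + 4 \cdot 17} = \sqrt{-201 + 68} = \sqrt{-133} = i \sqrt{133}$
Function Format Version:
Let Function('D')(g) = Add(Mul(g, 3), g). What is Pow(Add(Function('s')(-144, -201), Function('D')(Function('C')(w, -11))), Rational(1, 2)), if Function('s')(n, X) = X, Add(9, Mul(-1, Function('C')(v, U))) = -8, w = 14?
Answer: Mul(I, Pow(133, Rational(1, 2))) ≈ Mul(11.533, I)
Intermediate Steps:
Function('C')(v, U) = 17 (Function('C')(v, U) = Add(9, Mul(-1, -8)) = Add(9, 8) = 17)
Function('D')(g) = Mul(4, g) (Function('D')(g) = Add(Mul(3, g), g) = Mul(4, g))
Pow(Add(Function('s')(-144, -201), Function('D')(Function('C')(w, -11))), Rational(1, 2)) = Pow(Add(-201, Mul(4, 17)), Rational(1, 2)) = Pow(Add(-201, 68), Rational(1, 2)) = Pow(-133, Rational(1, 2)) = Mul(I, Pow(133, Rational(1, 2)))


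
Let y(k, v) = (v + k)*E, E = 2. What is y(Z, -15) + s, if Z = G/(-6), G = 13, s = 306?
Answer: 815/3 ≈ 271.67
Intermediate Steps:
Z = -13/6 (Z = 13/(-6) = 13*(-⅙) = -13/6 ≈ -2.1667)
y(k, v) = 2*k + 2*v (y(k, v) = (v + k)*2 = (k + v)*2 = 2*k + 2*v)
y(Z, -15) + s = (2*(-13/6) + 2*(-15)) + 306 = (-13/3 - 30) + 306 = -103/3 + 306 = 815/3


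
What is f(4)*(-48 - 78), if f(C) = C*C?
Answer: -2016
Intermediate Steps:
f(C) = C²
f(4)*(-48 - 78) = 4²*(-48 - 78) = 16*(-126) = -2016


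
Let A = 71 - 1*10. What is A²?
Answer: 3721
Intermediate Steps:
A = 61 (A = 71 - 10 = 61)
A² = 61² = 3721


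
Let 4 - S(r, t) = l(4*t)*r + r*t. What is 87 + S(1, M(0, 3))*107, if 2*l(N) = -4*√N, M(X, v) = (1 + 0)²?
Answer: 836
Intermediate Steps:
M(X, v) = 1 (M(X, v) = 1² = 1)
l(N) = -2*√N (l(N) = (-4*√N)/2 = -2*√N)
S(r, t) = 4 - r*t + 4*r*√t (S(r, t) = 4 - ((-2*2*√t)*r + r*t) = 4 - ((-4*√t)*r + r*t) = 4 - (-4*r*√t + r*t) = 4 - (r*t - 4*r*√t) = 4 + (-r*t + 4*r*√t) = 4 - r*t + 4*r*√t)
87 + S(1, M(0, 3))*107 = 87 + (4 - 1*1*1 + 4*1*√1)*107 = 87 + (4 - 1 + 4*1*1)*107 = 87 + (4 - 1 + 4)*107 = 87 + 7*107 = 87 + 749 = 836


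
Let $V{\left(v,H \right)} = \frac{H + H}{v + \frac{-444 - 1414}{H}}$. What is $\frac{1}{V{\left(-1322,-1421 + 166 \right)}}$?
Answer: $\frac{828626}{1575025} \approx 0.5261$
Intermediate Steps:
$V{\left(v,H \right)} = \frac{2 H}{v - \frac{1858}{H}}$
$\frac{1}{V{\left(-1322,-1421 + 166 \right)}} = \frac{1}{2 \left(-1421 + 166\right)^{2} \frac{1}{-1858 + \left(-1421 + 166\right) \left(-1322\right)}} = \frac{1}{2 \left(-1255\right)^{2} \frac{1}{-1858 - -1659110}} = \frac{1}{2 \cdot 1575025 \frac{1}{-1858 + 1659110}} = \frac{1}{2 \cdot 1575025 \cdot \frac{1}{1657252}} = \frac{1}{\frac{1575025}{828626}} = \frac{828626}{1575025}$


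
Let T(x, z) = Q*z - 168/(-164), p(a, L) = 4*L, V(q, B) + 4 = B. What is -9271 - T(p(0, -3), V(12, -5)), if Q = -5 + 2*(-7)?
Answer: -387164/41 ≈ -9443.0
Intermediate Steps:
Q = -19 (Q = -5 - 14 = -19)
V(q, B) = -4 + B
T(x, z) = 42/41 - 19*z (T(x, z) = -19*z - 168/(-164) = -19*z - 168*(-1/164) = -19*z + 42/41 = 42/41 - 19*z)
-9271 - T(p(0, -3), V(12, -5)) = -9271 - (42/41 - 19*(-4 - 5)) = -9271 - (42/41 - 19*(-9)) = -9271 - (42/41 + 171) = -9271 - 1*7053/41 = -9271 - 7053/41 = -387164/41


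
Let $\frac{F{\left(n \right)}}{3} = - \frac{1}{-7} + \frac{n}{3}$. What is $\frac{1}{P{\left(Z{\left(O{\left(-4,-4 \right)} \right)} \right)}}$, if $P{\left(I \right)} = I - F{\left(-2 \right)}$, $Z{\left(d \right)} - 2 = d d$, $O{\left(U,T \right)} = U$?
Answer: $\frac{7}{137} \approx 0.051095$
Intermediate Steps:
$F{\left(n \right)} = \frac{3}{7} + n$ ($F{\left(n \right)} = 3 \left(- \frac{1}{-7} + \frac{n}{3}\right) = 3 \left(\left(-1\right) \left(- \frac{1}{7}\right) + n \frac{1}{3}\right) = 3 \left(\frac{1}{7} + \frac{n}{3}\right) = \frac{3}{7} + n$)
$Z{\left(d \right)} = 2 + d^{2}$ ($Z{\left(d \right)} = 2 + d d = 2 + d^{2}$)
$P{\left(I \right)} = \frac{11}{7} + I$ ($P{\left(I \right)} = I - \left(\frac{3}{7} - 2\right) = I - - \frac{11}{7} = I + \frac{11}{7} = \frac{11}{7} + I$)
$\frac{1}{P{\left(Z{\left(O{\left(-4,-4 \right)} \right)} \right)}} = \frac{1}{\frac{11}{7} + \left(2 + \left(-4\right)^{2}\right)} = \frac{1}{\frac{11}{7} + \left(2 + 16\right)} = \frac{1}{\frac{11}{7} + 18} = \frac{1}{\frac{137}{7}} = \frac{7}{137}$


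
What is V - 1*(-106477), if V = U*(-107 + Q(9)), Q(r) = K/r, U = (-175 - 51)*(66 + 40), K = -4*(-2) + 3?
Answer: 23764405/9 ≈ 2.6405e+6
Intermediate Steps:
K = 11 (K = 8 + 3 = 11)
U = -23956 (U = -226*106 = -23956)
Q(r) = 11/r
V = 22806112/9 (V = -23956*(-107 + 11/9) = -23956*(-952/9) = 22806112/9 ≈ 2.5340e+6)
V - 1*(-106477) = 22806112/9 - 1*(-106477) = 22806112/9 + 106477 = 23764405/9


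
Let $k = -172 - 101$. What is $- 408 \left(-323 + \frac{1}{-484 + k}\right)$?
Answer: $\frac{99760896}{757} \approx 1.3178 \cdot 10^{5}$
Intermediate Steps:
$k = -273$
$- 408 \left(-323 + \frac{1}{-484 + k}\right) = - 408 \left(-323 + \frac{1}{-484 - 273}\right) = - 408 \left(-323 + \frac{1}{-757}\right) = - 408 \left(-323 - \frac{1}{757}\right) = \left(-408\right) \left(- \frac{244512}{757}\right) = \frac{99760896}{757}$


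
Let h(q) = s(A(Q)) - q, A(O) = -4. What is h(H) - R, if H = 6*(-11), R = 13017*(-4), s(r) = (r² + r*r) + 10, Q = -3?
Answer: 52176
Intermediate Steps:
s(r) = 10 + 2*r² (s(r) = (r² + r²) + 10 = 2*r² + 10 = 10 + 2*r²)
R = -52068
H = -66
h(q) = 42 - q (h(q) = (10 + 2*(-4)²) - q = (10 + 2*16) - q = (10 + 32) - q = 42 - q)
h(H) - R = (42 - 1*(-66)) - 1*(-52068) = (42 + 66) + 52068 = 108 + 52068 = 52176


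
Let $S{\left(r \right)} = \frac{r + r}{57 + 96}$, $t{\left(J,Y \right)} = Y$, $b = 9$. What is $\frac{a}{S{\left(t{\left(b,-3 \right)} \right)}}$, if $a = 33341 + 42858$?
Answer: $- \frac{3886149}{2} \approx -1.9431 \cdot 10^{6}$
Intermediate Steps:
$a = 76199$
$S{\left(r \right)} = \frac{2 r}{153}$
$\frac{a}{S{\left(t{\left(b,-3 \right)} \right)}} = \frac{76199}{\frac{2}{153} \left(-3\right)} = \frac{76199}{- \frac{2}{51}} = 76199 \left(- \frac{51}{2}\right) = - \frac{3886149}{2}$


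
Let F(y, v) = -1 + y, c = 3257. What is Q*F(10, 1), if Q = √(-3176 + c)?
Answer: 81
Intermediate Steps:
Q = 9 (Q = √(-3176 + 3257) = √81 = 9)
Q*F(10, 1) = 9*(-1 + 10) = 9*9 = 81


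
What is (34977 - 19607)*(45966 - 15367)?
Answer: 470306630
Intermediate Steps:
(34977 - 19607)*(45966 - 15367) = 15370*30599 = 470306630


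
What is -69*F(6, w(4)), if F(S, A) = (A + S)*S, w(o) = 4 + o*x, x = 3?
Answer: -9108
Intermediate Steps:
w(o) = 4 + 3*o (w(o) = 4 + o*3 = 4 + 3*o)
F(S, A) = S*(A + S)
-69*F(6, w(4)) = -414*((4 + 3*4) + 6) = -414*((4 + 12) + 6) = -414*(16 + 6) = -414*22 = -69*132 = -9108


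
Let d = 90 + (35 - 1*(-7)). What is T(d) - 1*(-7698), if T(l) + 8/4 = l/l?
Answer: 7697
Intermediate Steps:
d = 132 (d = 90 + (35 + 7) = 90 + 42 = 132)
T(l) = -1 (T(l) = -2 + l/l = -2 + 1 = -1)
T(d) - 1*(-7698) = -1 - 1*(-7698) = -1 + 7698 = 7697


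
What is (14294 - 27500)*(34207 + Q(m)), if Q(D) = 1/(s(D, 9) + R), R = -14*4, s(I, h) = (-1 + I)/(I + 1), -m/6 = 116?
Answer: -185664072172/411 ≈ -4.5174e+8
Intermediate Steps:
m = -696 (m = -6*116 = -696)
s(I, h) = (-1 + I)/(1 + I)
R = -56
Q(D) = 1/(-56 + (-1 + D)/(1 + D)) (Q(D) = 1/((-1 + D)/(1 + D) - 56) = 1/(-56 + (-1 + D)/(1 + D)))
(14294 - 27500)*(34207 + Q(m)) = (14294 - 27500)*(34207 + (1 - 696)/(-57 - 55*(-696))) = -13206*(34207 - 695/(-57 + 38280)) = -13206*(34207 - 695/38223) = -13206*1307493466/38223 = -185664072172/411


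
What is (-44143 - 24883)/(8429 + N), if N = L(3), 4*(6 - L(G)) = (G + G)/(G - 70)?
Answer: -9249484/1130293 ≈ -8.1833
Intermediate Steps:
L(G) = 6 - G/(2*(-70 + G)) (L(G) = 6 - (G + G)/(4*(G - 70)) = 6 - 2*G/(4*(-70 + G)) = 6 - G/(2*(-70 + G)))
N = 807/134 (N = (-840 + 11*3)/(2*(-70 + 3)) = (1/2)*(-840 + 33)/(-67) = (1/2)*(-1/67)*(-807) = 807/134 ≈ 6.0224)
(-44143 - 24883)/(8429 + N) = (-44143 - 24883)/(8429 + 807/134) = -69026/1130293/134 = -69026*134/1130293 = -9249484/1130293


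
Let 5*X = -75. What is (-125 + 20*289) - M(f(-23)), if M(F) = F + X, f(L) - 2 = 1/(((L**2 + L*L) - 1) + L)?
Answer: 5860711/1034 ≈ 5668.0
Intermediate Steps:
X = -15 (X = (1/5)*(-75) = -15)
f(L) = 2 + 1/(-1 + L + 2*L**2) (f(L) = 2 + 1/(((L**2 + L*L) - 1) + L) = 2 + 1/(((L**2 + L**2) - 1) + L) = 2 + 1/((2*L**2 - 1) + L) = 2 + 1/((-1 + 2*L**2) + L) = 2 + 1/(-1 + L + 2*L**2))
M(F) = -15 + F (M(F) = F - 15 = -15 + F)
(-125 + 20*289) - M(f(-23)) = (-125 + 20*289) - (-15 + (-1 + 2*(-23) + 4*(-23)**2)/(-1 - 23 + 2*(-23)**2)) = (-125 + 5780) - (-15 + (-1 - 46 + 4*529)/(-1 - 23 + 2*529)) = 5655 - (-15 + (-1 - 46 + 2116)/(-1 - 23 + 1058)) = 5655 - (-15 + 2069/1034) = 5655 - 1*(-13441/1034) = 5655 + 13441/1034 = 5860711/1034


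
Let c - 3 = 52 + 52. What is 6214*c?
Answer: 664898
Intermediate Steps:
c = 107 (c = 3 + (52 + 52) = 3 + 104 = 107)
6214*c = 6214*107 = 664898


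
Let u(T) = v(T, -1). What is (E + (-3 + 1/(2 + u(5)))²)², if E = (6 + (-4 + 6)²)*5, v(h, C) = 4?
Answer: 4363921/1296 ≈ 3367.2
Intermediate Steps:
u(T) = 4
E = 50 (E = (6 + 2²)*5 = (6 + 4)*5 = 10*5 = 50)
(E + (-3 + 1/(2 + u(5)))²)² = (50 + (-3 + 1/(2 + 4))²)² = (50 + (-3 + 1/6)²)² = (50 + (-3 + ⅙)²)² = (50 + (-17/6)²)² = (50 + 289/36)² = (2089/36)² = 4363921/1296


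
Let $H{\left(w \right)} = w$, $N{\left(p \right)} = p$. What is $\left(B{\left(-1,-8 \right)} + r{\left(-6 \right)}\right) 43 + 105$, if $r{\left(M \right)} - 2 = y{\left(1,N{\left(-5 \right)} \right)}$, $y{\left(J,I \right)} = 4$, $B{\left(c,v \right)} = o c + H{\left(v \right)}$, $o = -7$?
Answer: $320$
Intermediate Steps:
$B{\left(c,v \right)} = v - 7 c$ ($B{\left(c,v \right)} = - 7 c + v = v - 7 c$)
$r{\left(M \right)} = 6$ ($r{\left(M \right)} = 2 + 4 = 6$)
$\left(B{\left(-1,-8 \right)} + r{\left(-6 \right)}\right) 43 + 105 = \left(\left(-8 - -7\right) + 6\right) 43 + 105 = \left(\left(-8 + 7\right) + 6\right) 43 + 105 = \left(-1 + 6\right) 43 + 105 = 5 \cdot 43 + 105 = 215 + 105 = 320$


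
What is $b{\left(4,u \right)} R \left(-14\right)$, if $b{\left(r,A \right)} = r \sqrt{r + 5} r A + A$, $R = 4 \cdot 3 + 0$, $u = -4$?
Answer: $32928$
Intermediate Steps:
$R = 12$ ($R = 12 + 0 = 12$)
$b{\left(r,A \right)} = A + A r^{2} \sqrt{5 + r}$ ($b{\left(r,A \right)} = r \sqrt{5 + r} r A + A = r^{2} \sqrt{5 + r} A + A = A r^{2} \sqrt{5 + r} + A = A + A r^{2} \sqrt{5 + r}$)
$b{\left(4,u \right)} R \left(-14\right) = - 4 \left(1 + 4^{2} \sqrt{5 + 4}\right) 12 \left(-14\right) = - 4 \left(1 + 16 \sqrt{9}\right) 12 \left(-14\right) = - 4 \left(1 + 16 \cdot 3\right) 12 \left(-14\right) = - 4 \left(1 + 48\right) 12 \left(-14\right) = \left(-4\right) 49 \cdot 12 \left(-14\right) = \left(-196\right) 12 \left(-14\right) = \left(-2352\right) \left(-14\right) = 32928$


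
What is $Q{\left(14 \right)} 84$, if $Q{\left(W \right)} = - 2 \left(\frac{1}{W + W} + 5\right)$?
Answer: $-846$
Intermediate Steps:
$Q{\left(W \right)} = -10 - \frac{1}{W}$ ($Q{\left(W \right)} = - 2 \left(\frac{1}{2 W} + 5\right) = - 2 \left(5 + \frac{1}{2 W}\right) = -10 - \frac{1}{W}$)
$Q{\left(14 \right)} 84 = \left(-10 - \frac{1}{14}\right) 84 = \left(- \frac{141}{14}\right) 84 = -846$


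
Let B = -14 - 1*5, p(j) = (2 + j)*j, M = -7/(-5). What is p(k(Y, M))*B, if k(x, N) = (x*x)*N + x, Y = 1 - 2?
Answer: -456/25 ≈ -18.240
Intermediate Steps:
M = 7/5 (M = -7*(-1/5) = 7/5 ≈ 1.4000)
Y = -1
k(x, N) = x + N*x**2 (k(x, N) = x**2*N + x = N*x**2 + x = x + N*x**2)
p(j) = j*(2 + j)
B = -19 (B = -14 - 5 = -19)
p(k(Y, M))*B = ((-(1 + (7/5)*(-1)))*(2 - (1 + (7/5)*(-1))))*(-19) = ((-(1 - 7/5))*(2 - (1 - 7/5)))*(-19) = ((-1*(-2/5))*(2 - 1*(-2/5)))*(-19) = (2*(2 + 2/5)/5)*(-19) = ((2/5)*(12/5))*(-19) = (24/25)*(-19) = -456/25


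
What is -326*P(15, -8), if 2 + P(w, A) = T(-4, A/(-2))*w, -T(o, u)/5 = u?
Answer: 98452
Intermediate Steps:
T(o, u) = -5*u
P(w, A) = -2 + 5*A*w/2 (P(w, A) = -2 + (-5*A/(-2))*w = -2 + (-5*A*(-1)/2)*w = -2 + (-(-5)*A/2)*w = -2 + (5*A/2)*w = -2 + 5*A*w/2)
-326*P(15, -8) = -326*(-2 + (5/2)*(-8)*15) = -326*(-2 - 300) = -326*(-302) = 98452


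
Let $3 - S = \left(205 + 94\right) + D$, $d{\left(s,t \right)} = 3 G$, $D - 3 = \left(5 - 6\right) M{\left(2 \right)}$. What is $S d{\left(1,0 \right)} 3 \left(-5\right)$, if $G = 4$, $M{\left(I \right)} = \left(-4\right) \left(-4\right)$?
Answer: $50940$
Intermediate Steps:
$M{\left(I \right)} = 16$
$D = -13$ ($D = 3 + \left(5 - 6\right) 16 = 3 - 16 = -13$)
$d{\left(s,t \right)} = 12$ ($d{\left(s,t \right)} = 3 \cdot 4 = 12$)
$S = -283$ ($S = 3 - \left(\left(205 + 94\right) - 13\right) = 3 - \left(299 - 13\right) = 3 - 286 = -283$)
$S d{\left(1,0 \right)} 3 \left(-5\right) = - 283 \cdot 12 \cdot 3 \left(-5\right) = - 283 \cdot 36 \left(-5\right) = \left(-283\right) \left(-180\right) = 50940$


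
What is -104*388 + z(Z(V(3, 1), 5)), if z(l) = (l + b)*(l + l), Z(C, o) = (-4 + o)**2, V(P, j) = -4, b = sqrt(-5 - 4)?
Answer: -40350 + 6*I ≈ -40350.0 + 6.0*I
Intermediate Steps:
b = 3*I (b = sqrt(-9) = 3*I ≈ 3.0*I)
z(l) = 2*l*(l + 3*I) (z(l) = (l + 3*I)*(l + l) = (l + 3*I)*(2*l) = 2*l*(l + 3*I))
-104*388 + z(Z(V(3, 1), 5)) = -104*388 + 2*(-4 + 5)**2*((-4 + 5)**2 + 3*I) = -40352 + 2*1**2*(1**2 + 3*I) = -40352 + 2*1*(1 + 3*I) = -40352 + (2 + 6*I) = -40350 + 6*I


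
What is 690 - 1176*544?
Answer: -639054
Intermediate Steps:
690 - 1176*544 = 690 - 639744 = -639054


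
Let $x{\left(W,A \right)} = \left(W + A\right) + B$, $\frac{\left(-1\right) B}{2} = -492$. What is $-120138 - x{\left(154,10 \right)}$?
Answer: $-121286$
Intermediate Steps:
$B = 984$ ($B = \left(-2\right) \left(-492\right) = 984$)
$x{\left(W,A \right)} = 984 + A + W$ ($x{\left(W,A \right)} = \left(W + A\right) + 984 = \left(A + W\right) + 984 = 984 + A + W$)
$-120138 - x{\left(154,10 \right)} = -120138 - \left(984 + 10 + 154\right) = -120138 - 1148 = -121286$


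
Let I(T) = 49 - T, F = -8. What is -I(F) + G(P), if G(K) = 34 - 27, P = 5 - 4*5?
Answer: -50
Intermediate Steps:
P = -15 (P = 5 - 20 = -15)
G(K) = 7
-I(F) + G(P) = -(49 - 1*(-8)) + 7 = -(49 + 8) + 7 = -1*57 + 7 = -57 + 7 = -50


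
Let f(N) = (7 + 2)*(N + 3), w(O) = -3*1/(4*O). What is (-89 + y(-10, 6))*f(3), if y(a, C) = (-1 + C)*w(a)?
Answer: -19143/4 ≈ -4785.8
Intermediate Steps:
w(O) = -3/(4*O)
f(N) = 27 + 9*N (f(N) = 9*(3 + N) = 27 + 9*N)
y(a, C) = -3*(-1 + C)/(4*a) (y(a, C) = (-1 + C)*(-3/(4*a)) = -3*(-1 + C)/(4*a))
(-89 + y(-10, 6))*f(3) = (-89 + (¾)*(1 - 1*6)/(-10))*(27 + 9*3) = (-89 + (¾)*(-⅒)*(1 - 6))*(27 + 27) = (-89 + (¾)*(-⅒)*(-5))*54 = (-89 + 3/8)*54 = -709/8*54 = -19143/4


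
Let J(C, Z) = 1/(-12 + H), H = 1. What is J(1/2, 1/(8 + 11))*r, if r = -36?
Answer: 36/11 ≈ 3.2727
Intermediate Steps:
J(C, Z) = -1/11 (J(C, Z) = 1/(-12 + 1) = 1/(-11) = -1/11)
J(1/2, 1/(8 + 11))*r = -1/11*(-36) = 36/11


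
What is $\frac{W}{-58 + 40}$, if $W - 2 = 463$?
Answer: $- \frac{155}{6} \approx -25.833$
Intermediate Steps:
$W = 465$ ($W = 2 + 463 = 465$)
$\frac{W}{-58 + 40} = \frac{1}{-58 + 40} \cdot 465 = \frac{1}{-18} \cdot 465 = \left(- \frac{1}{18}\right) 465 = - \frac{155}{6}$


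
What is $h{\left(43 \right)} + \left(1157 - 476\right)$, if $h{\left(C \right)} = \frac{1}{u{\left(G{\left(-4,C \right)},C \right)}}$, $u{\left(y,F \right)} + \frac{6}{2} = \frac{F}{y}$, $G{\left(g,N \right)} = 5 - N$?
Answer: $\frac{106879}{157} \approx 680.76$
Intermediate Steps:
$u{\left(y,F \right)} = -3 + \frac{F}{y}$
$h{\left(C \right)} = \frac{1}{-3 + \frac{C}{5 - C}}$
$h{\left(43 \right)} + \left(1157 - 476\right) = \frac{5 - 43}{-15 + 4 \cdot 43} + \left(1157 - 476\right) = \frac{5 - 43}{-15 + 172} + 681 = \frac{1}{157} \left(-38\right) + 681 = - \frac{38}{157} + 681 = \frac{106879}{157}$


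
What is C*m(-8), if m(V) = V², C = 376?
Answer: 24064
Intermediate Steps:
C*m(-8) = 376*(-8)² = 376*64 = 24064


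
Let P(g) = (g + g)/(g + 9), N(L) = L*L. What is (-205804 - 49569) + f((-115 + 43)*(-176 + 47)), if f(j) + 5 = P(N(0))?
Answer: -255378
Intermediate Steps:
N(L) = L**2
P(g) = 2*g/(9 + g) (P(g) = (2*g)/(9 + g) = 2*g/(9 + g))
f(j) = -5 (f(j) = -5 + 2*0**2/(9 + 0**2) = -5 + 2*0/(9 + 0) = -5 + 2*0/9 = -5 + 2*0*(1/9) = -5 + 0 = -5)
(-205804 - 49569) + f((-115 + 43)*(-176 + 47)) = (-205804 - 49569) - 5 = -255373 - 5 = -255378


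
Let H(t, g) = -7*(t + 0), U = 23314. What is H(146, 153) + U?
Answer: 22292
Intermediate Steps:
H(t, g) = -7*t
H(146, 153) + U = -7*146 + 23314 = -1022 + 23314 = 22292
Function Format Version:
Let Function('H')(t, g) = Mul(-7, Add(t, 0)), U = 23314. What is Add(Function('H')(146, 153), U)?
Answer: 22292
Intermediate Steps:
Function('H')(t, g) = Mul(-7, t)
Add(Function('H')(146, 153), U) = Add(Mul(-7, 146), 23314) = Add(-1022, 23314) = 22292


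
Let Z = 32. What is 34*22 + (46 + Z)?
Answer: 826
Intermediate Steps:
34*22 + (46 + Z) = 34*22 + (46 + 32) = 748 + 78 = 826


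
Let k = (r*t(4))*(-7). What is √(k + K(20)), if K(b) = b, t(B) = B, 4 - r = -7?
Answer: 12*I*√2 ≈ 16.971*I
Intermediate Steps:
r = 11 (r = 4 - 1*(-7) = 4 + 7 = 11)
k = -308 (k = (11*4)*(-7) = 44*(-7) = -308)
√(k + K(20)) = √(-308 + 20) = √(-288) = 12*I*√2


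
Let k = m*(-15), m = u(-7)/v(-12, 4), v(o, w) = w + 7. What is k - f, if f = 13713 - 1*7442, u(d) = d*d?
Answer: -69716/11 ≈ -6337.8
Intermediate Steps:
v(o, w) = 7 + w
u(d) = d**2
f = 6271 (f = 13713 - 7442 = 6271)
m = 49/11 (m = (-7)**2/(7 + 4) = 49/11 ≈ 4.4545)
k = -735/11 (k = (49/11)*(-15) = -735/11 ≈ -66.818)
k - f = -735/11 - 1*6271 = -735/11 - 6271 = -69716/11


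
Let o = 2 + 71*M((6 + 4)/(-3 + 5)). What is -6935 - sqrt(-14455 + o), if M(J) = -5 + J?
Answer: -6935 - I*sqrt(14453) ≈ -6935.0 - 120.22*I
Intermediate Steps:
o = 2 (o = 2 + 71*(-5 + (6 + 4)/(-3 + 5)) = 2 + 71*(-5 + 10/2) = 2 + 71*(-5 + 10*(1/2)) = 2 + 71*(-5 + 5) = 2 + 71*0 = 2 + 0 = 2)
-6935 - sqrt(-14455 + o) = -6935 - sqrt(-14455 + 2) = -6935 - sqrt(-14453) = -6935 - I*sqrt(14453)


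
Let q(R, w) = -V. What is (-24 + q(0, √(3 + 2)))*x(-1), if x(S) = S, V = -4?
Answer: 20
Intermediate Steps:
q(R, w) = 4 (q(R, w) = -1*(-4) = 4)
(-24 + q(0, √(3 + 2)))*x(-1) = (-24 + 4)*(-1) = -20*(-1) = 20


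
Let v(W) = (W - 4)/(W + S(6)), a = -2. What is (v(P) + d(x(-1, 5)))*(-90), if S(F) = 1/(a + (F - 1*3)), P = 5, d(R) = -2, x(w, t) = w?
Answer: 165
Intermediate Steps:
S(F) = 1/(-5 + F) (S(F) = 1/(-2 + (F - 1*3)) = 1/(-2 + (F - 3)) = 1/(-2 + (-3 + F)) = 1/(-5 + F))
v(W) = (-4 + W)/(1 + W) (v(W) = (W - 4)/(W + 1/(-5 + 6)) = (-4 + W)/(W + 1/1) = (-4 + W)/(W + 1) = (-4 + W)/(1 + W))
(v(P) + d(x(-1, 5)))*(-90) = ((-4 + 5)/(1 + 5) - 2)*(-90) = (1/6 - 2)*(-90) = ((⅙)*1 - 2)*(-90) = (⅙ - 2)*(-90) = -11/6*(-90) = 165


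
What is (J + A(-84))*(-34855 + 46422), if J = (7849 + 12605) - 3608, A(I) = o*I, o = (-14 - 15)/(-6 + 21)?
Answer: 983680814/5 ≈ 1.9674e+8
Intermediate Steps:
o = -29/15 ≈ -1.9333
A(I) = -29*I/15
J = 16846 (J = 20454 - 3608 = 16846)
(J + A(-84))*(-34855 + 46422) = (16846 - 29/15*(-84))*(-34855 + 46422) = (16846 + 812/5)*11567 = (85042/5)*11567 = 983680814/5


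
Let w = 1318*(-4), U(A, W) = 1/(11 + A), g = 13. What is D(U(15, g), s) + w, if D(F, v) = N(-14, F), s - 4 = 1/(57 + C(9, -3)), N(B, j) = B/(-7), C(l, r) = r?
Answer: -5270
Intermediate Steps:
w = -5272
N(B, j) = -B/7 (N(B, j) = B*(-⅐) = -B/7)
s = 217/54 (s = 4 + 1/(57 - 3) = 4 + 1/54 = 217/54 ≈ 4.0185)
D(F, v) = 2 (D(F, v) = -⅐*(-14) = 2)
D(U(15, g), s) + w = 2 - 5272 = -5270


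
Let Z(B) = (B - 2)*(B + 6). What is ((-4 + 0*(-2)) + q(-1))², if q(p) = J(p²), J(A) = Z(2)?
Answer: 16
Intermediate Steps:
Z(B) = (-2 + B)*(6 + B)
J(A) = 0 (J(A) = -12 + 2² + 4*2 = -12 + 4 + 8 = 0)
q(p) = 0
((-4 + 0*(-2)) + q(-1))² = ((-4 + 0*(-2)) + 0)² = ((-4 + 0) + 0)² = (-4 + 0)² = (-4)² = 16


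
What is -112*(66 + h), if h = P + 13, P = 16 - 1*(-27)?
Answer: -13664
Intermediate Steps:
P = 43 (P = 16 + 27 = 43)
h = 56 (h = 43 + 13 = 56)
-112*(66 + h) = -112*(66 + 56) = -112*122 = -13664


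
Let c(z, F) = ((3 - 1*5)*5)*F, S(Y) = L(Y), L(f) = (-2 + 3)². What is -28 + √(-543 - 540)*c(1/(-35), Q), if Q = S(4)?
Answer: -28 - 190*I*√3 ≈ -28.0 - 329.09*I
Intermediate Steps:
L(f) = 1 (L(f) = 1² = 1)
S(Y) = 1
Q = 1
c(z, F) = -10*F (c(z, F) = ((3 - 5)*5)*F = (-2*5)*F = -10*F)
-28 + √(-543 - 540)*c(1/(-35), Q) = -28 + √(-543 - 540)*(-10*1) = -28 + √(-1083)*(-10) = -28 + (19*I*√3)*(-10) = -28 - 190*I*√3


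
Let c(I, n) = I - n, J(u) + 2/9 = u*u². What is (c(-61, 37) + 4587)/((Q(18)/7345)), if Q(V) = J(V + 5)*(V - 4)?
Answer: 296745345/1533014 ≈ 193.57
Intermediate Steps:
J(u) = -2/9 + u³ (J(u) = -2/9 + u*u² = -2/9 + u³)
Q(V) = (-4 + V)*(-2/9 + (5 + V)³) (Q(V) = (-2/9 + (V + 5)³)*(V - 4) = (-2/9 + (5 + V)³)*(-4 + V) = (-4 + V)*(-2/9 + (5 + V)³))
(c(-61, 37) + 4587)/((Q(18)/7345)) = ((-61 - 1*37) + 4587)/((((-4 + 18)*(-2 + 9*(5 + 18)³)/9)/7345)) = ((-61 - 37) + 4587)/((((⅑)*14*(-2 + 9*23³))*(1/7345))) = (-98 + 4587)/((((⅑)*14*(-2 + 9*12167))*(1/7345))) = 4489/((((⅑)*14*(-2 + 109503))*(1/7345))) = 4489/((((⅑)*14*109501)*(1/7345))) = 4489/(((1533014/9)*(1/7345))) = 4489/(1533014/66105) = 4489*(66105/1533014) = 296745345/1533014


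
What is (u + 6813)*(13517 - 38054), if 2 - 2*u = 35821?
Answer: 544549641/2 ≈ 2.7227e+8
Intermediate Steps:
u = -35819/2 (u = 1 - ½*35821 = 1 - 35821/2 = -35819/2 ≈ -17910.)
(u + 6813)*(13517 - 38054) = (-35819/2 + 6813)*(13517 - 38054) = -22193/2*(-24537) = 544549641/2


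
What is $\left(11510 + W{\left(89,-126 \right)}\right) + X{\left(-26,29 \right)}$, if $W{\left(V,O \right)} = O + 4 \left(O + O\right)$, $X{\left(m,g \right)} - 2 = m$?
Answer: $10352$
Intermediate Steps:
$X{\left(m,g \right)} = 2 + m$
$W{\left(V,O \right)} = 9 O$ ($W{\left(V,O \right)} = O + 4 \cdot 2 O = O + 8 O = 9 O$)
$\left(11510 + W{\left(89,-126 \right)}\right) + X{\left(-26,29 \right)} = \left(11510 + 9 \left(-126\right)\right) + \left(2 - 26\right) = \left(11510 - 1134\right) - 24 = 10376 - 24 = 10352$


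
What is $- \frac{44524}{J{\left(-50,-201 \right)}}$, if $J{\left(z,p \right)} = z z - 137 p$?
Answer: $- \frac{44524}{30037} \approx -1.4823$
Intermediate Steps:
$J{\left(z,p \right)} = z^{2} - 137 p$
$- \frac{44524}{J{\left(-50,-201 \right)}} = - \frac{44524}{\left(-50\right)^{2} - -27537} = - \frac{44524}{2500 + 27537} = - \frac{44524}{30037}$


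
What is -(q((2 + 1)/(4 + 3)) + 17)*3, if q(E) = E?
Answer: -366/7 ≈ -52.286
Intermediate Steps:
-(q((2 + 1)/(4 + 3)) + 17)*3 = -((2 + 1)/(4 + 3) + 17)*3 = -(3/7 + 17)*3 = -122*3/7 = -1*366/7 = -366/7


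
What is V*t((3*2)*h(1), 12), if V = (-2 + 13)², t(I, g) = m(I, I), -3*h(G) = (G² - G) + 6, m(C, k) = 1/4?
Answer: 121/4 ≈ 30.250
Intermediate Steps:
m(C, k) = ¼
h(G) = -2 - G²/3 + G/3 (h(G) = -((G² - G) + 6)/3 = -(6 + G² - G)/3 = -2 - G²/3 + G/3)
t(I, g) = ¼
V = 121 (V = 11² = 121)
V*t((3*2)*h(1), 12) = 121*(¼) = 121/4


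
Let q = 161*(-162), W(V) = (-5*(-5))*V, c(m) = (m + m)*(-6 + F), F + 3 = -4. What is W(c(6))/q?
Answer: 650/4347 ≈ 0.14953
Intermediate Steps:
F = -7 (F = -3 - 4 = -7)
c(m) = -26*m (c(m) = (m + m)*(-6 - 7) = (2*m)*(-13) = -26*m)
W(V) = 25*V
q = -26082
W(c(6))/q = (25*(-26*6))/(-26082) = (25*(-156))*(-1/26082) = -3900*(-1/26082) = 650/4347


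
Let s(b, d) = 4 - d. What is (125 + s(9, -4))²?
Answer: 17689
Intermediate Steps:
(125 + s(9, -4))² = (125 + (4 - 1*(-4)))² = (125 + (4 + 4))² = (125 + 8)² = 133² = 17689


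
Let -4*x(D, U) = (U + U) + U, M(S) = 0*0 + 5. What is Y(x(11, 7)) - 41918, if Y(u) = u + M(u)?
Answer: -167673/4 ≈ -41918.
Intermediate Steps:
M(S) = 5 (M(S) = 0 + 5 = 5)
x(D, U) = -3*U/4 (x(D, U) = -((U + U) + U)/4 = -(2*U + U)/4 = -3*U/4)
Y(u) = 5 + u (Y(u) = u + 5 = 5 + u)
Y(x(11, 7)) - 41918 = (5 - 3/4*7) - 41918 = (5 - 21/4) - 41918 = -1/4 - 41918 = -167673/4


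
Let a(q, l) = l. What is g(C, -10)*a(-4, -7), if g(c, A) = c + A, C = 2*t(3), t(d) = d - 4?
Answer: 84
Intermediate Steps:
t(d) = -4 + d
C = -2 (C = 2*(-4 + 3) = 2*(-1) = -2)
g(c, A) = A + c
g(C, -10)*a(-4, -7) = (-10 - 2)*(-7) = -12*(-7) = 84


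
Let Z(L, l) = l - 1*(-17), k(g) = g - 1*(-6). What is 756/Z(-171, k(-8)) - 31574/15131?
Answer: 3655142/75655 ≈ 48.313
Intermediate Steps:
k(g) = 6 + g (k(g) = g + 6 = 6 + g)
Z(L, l) = 17 + l (Z(L, l) = l + 17 = 17 + l)
756/Z(-171, k(-8)) - 31574/15131 = 756/(17 + (6 - 8)) - 31574/15131 = 756/(17 - 2) - 31574*1/15131 = 756/15 - 31574/15131 = 756*(1/15) - 31574/15131 = 252/5 - 31574/15131 = 3655142/75655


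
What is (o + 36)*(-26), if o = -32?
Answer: -104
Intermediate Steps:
(o + 36)*(-26) = (-32 + 36)*(-26) = 4*(-26) = -104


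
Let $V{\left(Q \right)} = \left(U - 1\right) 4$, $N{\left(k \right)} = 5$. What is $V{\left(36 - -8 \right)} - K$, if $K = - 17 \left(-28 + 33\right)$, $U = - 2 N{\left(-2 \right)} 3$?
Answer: $-39$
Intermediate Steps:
$U = -30$ ($U = \left(-2\right) 5 \cdot 3 = \left(-10\right) 3 = -30$)
$K = -85$ ($K = \left(-17\right) 5 = -85$)
$V{\left(Q \right)} = -124$ ($V{\left(Q \right)} = \left(-30 - 1\right) 4 = \left(-31\right) 4 = -124$)
$V{\left(36 - -8 \right)} - K = -124 - -85 = -124 + 85 = -39$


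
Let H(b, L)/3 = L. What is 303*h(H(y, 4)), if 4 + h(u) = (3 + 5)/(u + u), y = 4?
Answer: -1111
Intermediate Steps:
H(b, L) = 3*L
h(u) = -4 + 4/u (h(u) = -4 + (3 + 5)/(u + u) = -4 + 8/((2*u)) = -4 + 8*(1/(2*u)) = -4 + 4/u)
303*h(H(y, 4)) = 303*(-4 + 4/((3*4))) = 303*(-4 + 4/12) = 303*(-4 + 4*(1/12)) = 303*(-4 + ⅓) = 303*(-11/3) = -1111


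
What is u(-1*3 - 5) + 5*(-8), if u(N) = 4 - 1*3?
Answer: -39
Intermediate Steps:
u(N) = 1 (u(N) = 4 - 3 = 1)
u(-1*3 - 5) + 5*(-8) = 1 + 5*(-8) = 1 - 40 = -39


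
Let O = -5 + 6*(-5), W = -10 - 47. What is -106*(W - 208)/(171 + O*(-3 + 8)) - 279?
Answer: -14603/2 ≈ -7301.5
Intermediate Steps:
W = -57
O = -35 (O = -5 - 30 = -35)
-106*(W - 208)/(171 + O*(-3 + 8)) - 279 = -106*(-57 - 208)/(171 - 35*(-3 + 8)) - 279 = -(-28090)/(171 - 35*5) - 279 = -(-28090)/(171 - 175) - 279 = -(-28090)/(-4) - 279 = -(-28090)*(-1)/4 - 279 = -106*265/4 - 279 = -14045/2 - 279 = -14603/2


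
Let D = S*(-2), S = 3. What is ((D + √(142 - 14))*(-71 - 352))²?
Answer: 29344356 - 17177184*√2 ≈ 5.0522e+6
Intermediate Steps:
D = -6 (D = 3*(-2) = -6)
((D + √(142 - 14))*(-71 - 352))² = ((-6 + √(142 - 14))*(-71 - 352))² = ((-6 + √128)*(-423))² = ((-6 + 8*√2)*(-423))² = (2538 - 3384*√2)²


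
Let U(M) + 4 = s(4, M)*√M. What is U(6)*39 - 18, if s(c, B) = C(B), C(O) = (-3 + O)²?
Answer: -174 + 351*√6 ≈ 685.77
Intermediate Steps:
s(c, B) = (-3 + B)²
U(M) = -4 + √M*(-3 + M)² (U(M) = -4 + (-3 + M)²*√M = -4 + √M*(-3 + M)²)
U(6)*39 - 18 = (-4 + √6*(-3 + 6)²)*39 - 18 = (-4 + √6*3²)*39 - 18 = (-4 + √6*9)*39 - 18 = (-4 + 9*√6)*39 - 18 = (-156 + 351*√6) - 18 = -174 + 351*√6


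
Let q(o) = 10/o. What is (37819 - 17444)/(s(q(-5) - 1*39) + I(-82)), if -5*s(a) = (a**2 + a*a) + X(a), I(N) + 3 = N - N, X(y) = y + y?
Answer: -20375/659 ≈ -30.918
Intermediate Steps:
X(y) = 2*y
I(N) = -3 (I(N) = -3 + (N - N) = -3 + 0 = -3)
s(a) = -2*a/5 - 2*a**2/5 (s(a) = -((a**2 + a*a) + 2*a)/5 = -((a**2 + a**2) + 2*a)/5 = -(2*a**2 + 2*a)/5 = -(2*a + 2*a**2)/5 = -2*a/5 - 2*a**2/5)
(37819 - 17444)/(s(q(-5) - 1*39) + I(-82)) = (37819 - 17444)/(2*(10/(-5) - 1*39)*(-1 - (10/(-5) - 1*39))/5 - 3) = 20375/(2*(10*(-1/5) - 39)*(-1 - (10*(-1/5) - 39))/5 - 3) = 20375/(2*(-2 - 39)*(-1 - (-2 - 39))/5 - 3) = 20375/((2/5)*(-41)*(-1 - 1*(-41)) - 3) = 20375/((2/5)*(-41)*(-1 + 41) - 3) = 20375/((2/5)*(-41)*40 - 3) = 20375/(-656 - 3) = 20375/(-659) = 20375*(-1/659) = -20375/659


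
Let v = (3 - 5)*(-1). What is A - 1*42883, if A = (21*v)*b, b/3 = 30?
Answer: -39103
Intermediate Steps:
v = 2 (v = -2*(-1) = 2)
b = 90 (b = 3*30 = 90)
A = 3780 (A = (21*2)*90 = 42*90 = 3780)
A - 1*42883 = 3780 - 1*42883 = 3780 - 42883 = -39103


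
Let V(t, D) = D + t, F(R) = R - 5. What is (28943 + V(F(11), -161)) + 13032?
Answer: 41820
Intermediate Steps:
F(R) = -5 + R
(28943 + V(F(11), -161)) + 13032 = (28943 + (-161 + (-5 + 11))) + 13032 = (28943 + (-161 + 6)) + 13032 = (28943 - 155) + 13032 = 28788 + 13032 = 41820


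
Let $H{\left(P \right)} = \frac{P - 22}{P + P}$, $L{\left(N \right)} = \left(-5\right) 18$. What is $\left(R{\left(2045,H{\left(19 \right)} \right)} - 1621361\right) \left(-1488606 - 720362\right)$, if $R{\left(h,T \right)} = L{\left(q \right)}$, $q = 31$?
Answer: $3581733372568$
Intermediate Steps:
$L{\left(N \right)} = -90$
$H{\left(P \right)} = \frac{-22 + P}{2 P}$
$R{\left(h,T \right)} = -90$
$\left(R{\left(2045,H{\left(19 \right)} \right)} - 1621361\right) \left(-1488606 - 720362\right) = \left(-90 - 1621361\right) \left(-1488606 - 720362\right) = \left(-1621451\right) \left(-2208968\right) = 3581733372568$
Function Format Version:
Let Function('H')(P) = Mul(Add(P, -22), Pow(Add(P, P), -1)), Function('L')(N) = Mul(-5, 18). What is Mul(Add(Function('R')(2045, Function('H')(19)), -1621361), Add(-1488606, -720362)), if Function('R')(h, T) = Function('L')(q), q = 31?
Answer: 3581733372568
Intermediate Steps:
Function('L')(N) = -90
Function('H')(P) = Mul(Rational(1, 2), Pow(P, -1), Add(-22, P)) (Function('H')(P) = Mul(Add(-22, P), Pow(Mul(2, P), -1)) = Mul(Add(-22, P), Mul(Rational(1, 2), Pow(P, -1))) = Mul(Rational(1, 2), Pow(P, -1), Add(-22, P)))
Function('R')(h, T) = -90
Mul(Add(Function('R')(2045, Function('H')(19)), -1621361), Add(-1488606, -720362)) = Mul(Add(-90, -1621361), Add(-1488606, -720362)) = Mul(-1621451, -2208968) = 3581733372568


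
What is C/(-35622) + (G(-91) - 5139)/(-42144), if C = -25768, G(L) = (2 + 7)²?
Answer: 105511889/125104464 ≈ 0.84339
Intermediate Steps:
G(L) = 81 (G(L) = 9² = 81)
C/(-35622) + (G(-91) - 5139)/(-42144) = -25768/(-35622) + (81 - 5139)/(-42144) = -25768*(-1/35622) - 5058*(-1/42144) = 12884/17811 + 843/7024 = 105511889/125104464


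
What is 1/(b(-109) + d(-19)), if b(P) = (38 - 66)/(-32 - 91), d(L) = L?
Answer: -123/2309 ≈ -0.053270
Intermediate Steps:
b(P) = 28/123 (b(P) = -28/(-123) = -28*(-1/123) = 28/123)
1/(b(-109) + d(-19)) = 1/(28/123 - 19) = 1/(-2309/123) = -123/2309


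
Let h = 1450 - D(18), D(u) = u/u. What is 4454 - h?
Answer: 3005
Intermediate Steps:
D(u) = 1
h = 1449 (h = 1450 - 1*1 = 1450 - 1 = 1449)
4454 - h = 4454 - 1*1449 = 4454 - 1449 = 3005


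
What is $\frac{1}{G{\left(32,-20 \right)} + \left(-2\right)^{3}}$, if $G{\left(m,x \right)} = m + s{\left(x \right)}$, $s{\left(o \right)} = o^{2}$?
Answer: $\frac{1}{424} \approx 0.0023585$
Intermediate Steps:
$G{\left(m,x \right)} = m + x^{2}$
$\frac{1}{G{\left(32,-20 \right)} + \left(-2\right)^{3}} = \frac{1}{\left(32 + \left(-20\right)^{2}\right) + \left(-2\right)^{3}} = \frac{1}{\left(32 + 400\right) - 8} = \frac{1}{432 - 8} = \frac{1}{424}$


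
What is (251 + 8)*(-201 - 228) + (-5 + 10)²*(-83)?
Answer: -113186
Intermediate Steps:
(251 + 8)*(-201 - 228) + (-5 + 10)²*(-83) = 259*(-429) + 5²*(-83) = -111111 + 25*(-83) = -111111 - 2075 = -113186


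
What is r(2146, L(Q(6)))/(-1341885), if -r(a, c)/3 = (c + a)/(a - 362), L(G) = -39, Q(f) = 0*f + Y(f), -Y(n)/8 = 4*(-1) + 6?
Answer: 2107/797974280 ≈ 2.6404e-6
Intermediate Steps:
Y(n) = -16 (Y(n) = -8*(4*(-1) + 6) = -8*(-4 + 6) = -8*2 = -16)
Q(f) = -16 (Q(f) = 0*f - 16 = 0 - 16 = -16)
r(a, c) = -3*(a + c)/(-362 + a) (r(a, c) = -3*(c + a)/(a - 362) = -3*(a + c)/(-362 + a))
r(2146, L(Q(6)))/(-1341885) = (3*(-1*2146 - 1*(-39))/(-362 + 2146))/(-1341885) = (3*(-2146 + 39)/1784)*(-1/1341885) = (3*(1/1784)*(-2107))*(-1/1341885) = -6321/1784*(-1/1341885) = 2107/797974280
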